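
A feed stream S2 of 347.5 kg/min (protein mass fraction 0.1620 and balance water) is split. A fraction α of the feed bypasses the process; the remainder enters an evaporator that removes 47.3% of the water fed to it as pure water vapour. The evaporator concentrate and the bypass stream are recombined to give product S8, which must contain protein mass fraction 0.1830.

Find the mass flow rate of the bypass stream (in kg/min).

All 347.5×0.162 = 56.295 kg/min of protein reaches S8, so S8 = 56.295/0.183 = 307.62 kg/min and vapour = 39.877 kg/min.
The evaporator receives (1−α)·347.5 of feed at 0.838 water and removes 0.473 of that water:
0.473×0.838×(1−α)×347.5 = 39.877
(1−α) = 39.877/137.74 = 0.2895;  α = 0.7105.
Bypass flow = 0.7105×347.5 = 246.9 kg/min.

246.9 kg/min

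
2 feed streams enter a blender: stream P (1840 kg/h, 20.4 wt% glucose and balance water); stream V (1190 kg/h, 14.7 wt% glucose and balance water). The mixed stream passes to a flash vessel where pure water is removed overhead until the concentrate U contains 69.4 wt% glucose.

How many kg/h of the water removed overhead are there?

2237 kg/h

glucose entering = 1840×0.204 + 1190×0.147 = 550.29 kg/h.
All glucose reports to U, so U = 550.29/0.694 = 792.93 kg/h.
Total feed = 3030 kg/h; overhead = 3030 − 792.93 = 2237.1 kg/h.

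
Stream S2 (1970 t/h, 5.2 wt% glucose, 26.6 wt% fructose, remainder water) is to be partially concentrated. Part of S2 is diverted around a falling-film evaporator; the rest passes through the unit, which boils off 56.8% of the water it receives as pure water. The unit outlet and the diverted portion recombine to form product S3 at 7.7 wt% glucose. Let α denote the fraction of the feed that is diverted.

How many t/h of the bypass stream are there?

318.9 t/h

All 1970×0.052 = 102.44 t/h of glucose reaches S3, so S3 = 102.44/0.077 = 1330.4 t/h and vapour = 639.61 t/h.
The evaporator receives (1−α)·1970 of feed at 0.682 water and removes 0.568 of that water:
0.568×0.682×(1−α)×1970 = 639.61
(1−α) = 639.61/763.13 = 0.8381;  α = 0.1619.
Bypass flow = 0.1619×1970 = 318.86 t/h.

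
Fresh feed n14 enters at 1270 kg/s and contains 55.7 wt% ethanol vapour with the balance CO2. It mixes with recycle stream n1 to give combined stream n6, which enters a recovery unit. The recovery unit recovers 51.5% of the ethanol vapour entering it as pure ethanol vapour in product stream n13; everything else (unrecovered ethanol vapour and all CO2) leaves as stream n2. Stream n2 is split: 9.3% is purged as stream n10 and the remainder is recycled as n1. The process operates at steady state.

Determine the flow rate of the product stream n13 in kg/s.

ethanol vapour in n6: m_A = 1270×0.557 + (1−0.093)·(1−0.515)·m_A, so m_A = 707.39/0.5601 = 1263 kg/s.
Product n13 = 0.515×1263 = 650.42 kg/s.

650.4 kg/s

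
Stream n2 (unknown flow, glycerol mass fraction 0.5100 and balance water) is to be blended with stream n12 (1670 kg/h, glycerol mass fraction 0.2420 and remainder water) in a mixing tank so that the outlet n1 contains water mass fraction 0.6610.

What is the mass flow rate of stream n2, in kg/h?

Let n2 be the unknown flow. Total out = 1670 + n2.
water balance: 1265.9 + 0.490·n2 = 0.661·(1670 + n2)
(0.490 − 0.661)·n2 = 0.661×1670 − 1265.9 = -161.99
n2 = -161.99 / -0.171 = 947.31 kg/h

947.3 kg/h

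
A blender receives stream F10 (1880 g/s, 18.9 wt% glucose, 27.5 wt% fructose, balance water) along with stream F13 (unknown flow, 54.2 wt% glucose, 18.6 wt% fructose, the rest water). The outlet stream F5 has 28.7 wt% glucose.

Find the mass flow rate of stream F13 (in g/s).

722.5 g/s

Let F13 be the unknown flow. Total out = 1880 + F13.
glucose balance: 355.32 + 0.542·F13 = 0.287·(1880 + F13)
(0.542 − 0.287)·F13 = 0.287×1880 − 355.32 = 184.24
F13 = 184.24 / 0.255 = 722.51 g/s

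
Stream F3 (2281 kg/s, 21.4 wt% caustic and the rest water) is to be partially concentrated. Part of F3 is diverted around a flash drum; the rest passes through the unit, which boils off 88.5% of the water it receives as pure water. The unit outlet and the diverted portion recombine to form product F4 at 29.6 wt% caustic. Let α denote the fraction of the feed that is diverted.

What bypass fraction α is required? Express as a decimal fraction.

All 2281×0.214 = 488.13 kg/s of caustic reaches F4, so F4 = 488.13/0.296 = 1649.1 kg/s and vapour = 631.9 kg/s.
The evaporator receives (1−α)·2281 of feed at 0.786 water and removes 0.885 of that water:
0.885×0.786×(1−α)×2281 = 631.9
(1−α) = 631.9/1586.7 = 0.3983;  α = 0.6017.

0.602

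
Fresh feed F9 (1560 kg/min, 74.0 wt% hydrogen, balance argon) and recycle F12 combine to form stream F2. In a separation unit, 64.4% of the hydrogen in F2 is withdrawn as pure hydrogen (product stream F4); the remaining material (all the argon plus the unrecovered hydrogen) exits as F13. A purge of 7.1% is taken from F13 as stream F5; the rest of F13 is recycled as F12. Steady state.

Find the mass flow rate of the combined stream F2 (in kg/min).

argon enters only via F9 and leaves only via the purge: 1560×0.260 = 0.071×(argon in F13), and the separation unit passes all argon, so argon in F2 = argon in F13 = 5712.7 kg/min.
hydrogen in F2: m_A = 1560×0.740 + (1−0.071)·(1−0.644)·m_A, so m_A = 1154.4/0.6693 = 1724.8 kg/min.
F2 = 1724.8 + 5712.7 = 7437.5 kg/min.

7438 kg/min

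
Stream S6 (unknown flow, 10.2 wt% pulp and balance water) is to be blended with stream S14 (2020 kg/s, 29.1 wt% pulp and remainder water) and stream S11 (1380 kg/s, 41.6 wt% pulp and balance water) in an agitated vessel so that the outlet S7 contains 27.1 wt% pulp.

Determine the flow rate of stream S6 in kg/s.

1423 kg/s

Let S6 be the unknown flow. Total out = 3400 + S6.
pulp balance: 1161.9 + 0.102·S6 = 0.271·(3400 + S6)
(0.102 − 0.271)·S6 = 0.271×3400 − 1161.9 = -240.5
S6 = -240.5 / -0.169 = 1423.1 kg/s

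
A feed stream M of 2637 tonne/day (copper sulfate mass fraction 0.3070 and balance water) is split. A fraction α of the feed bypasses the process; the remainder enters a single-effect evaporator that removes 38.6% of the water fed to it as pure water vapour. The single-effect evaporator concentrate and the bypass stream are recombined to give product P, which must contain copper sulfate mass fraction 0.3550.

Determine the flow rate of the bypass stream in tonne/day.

All 2637×0.307 = 809.56 tonne/day of copper sulfate reaches P, so P = 809.56/0.355 = 2280.4 tonne/day and vapour = 356.55 tonne/day.
The evaporator receives (1−α)·2637 of feed at 0.693 water and removes 0.386 of that water:
0.386×0.693×(1−α)×2637 = 356.55
(1−α) = 356.55/705.39 = 0.5055;  α = 0.4945.
Bypass flow = 0.4945×2637 = 1304.1 tonne/day.

1304 tonne/day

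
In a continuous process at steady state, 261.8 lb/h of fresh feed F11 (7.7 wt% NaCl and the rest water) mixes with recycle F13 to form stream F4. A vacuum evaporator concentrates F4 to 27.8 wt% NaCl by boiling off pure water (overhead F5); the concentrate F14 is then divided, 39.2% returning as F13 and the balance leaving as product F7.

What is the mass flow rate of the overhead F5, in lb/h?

Overall NaCl balance (none leaves overhead): NaCl in fresh feed = NaCl in product, i.e. 261.8×0.077 = (1−0.392)·F14·0.278.
F14 = 20.159/(0.278×0.608) = 119.26 lb/h.
Recycle F13 = 0.392×119.26 = 46.752 lb/h.
Combined feed F4 = 261.8 + 46.752 = 308.55 lb/h.
Overhead F5 = F4 − F14 = 308.55 − 119.26 = 189.29 lb/h.

189.3 lb/h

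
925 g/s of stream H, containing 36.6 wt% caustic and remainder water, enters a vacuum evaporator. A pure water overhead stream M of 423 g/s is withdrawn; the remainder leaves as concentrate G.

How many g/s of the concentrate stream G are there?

502 g/s

Concentrate = 925 − 423 = 502 g/s.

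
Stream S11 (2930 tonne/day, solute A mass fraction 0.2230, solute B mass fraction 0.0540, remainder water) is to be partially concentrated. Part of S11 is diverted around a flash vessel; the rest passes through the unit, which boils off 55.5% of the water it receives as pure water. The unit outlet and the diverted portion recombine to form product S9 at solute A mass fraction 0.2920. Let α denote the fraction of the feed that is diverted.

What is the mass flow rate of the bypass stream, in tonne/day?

All 2930×0.223 = 653.39 tonne/day of solute A reaches S9, so S9 = 653.39/0.292 = 2237.6 tonne/day and vapour = 692.36 tonne/day.
The evaporator receives (1−α)·2930 of feed at 0.723 water and removes 0.555 of that water:
0.555×0.723×(1−α)×2930 = 692.36
(1−α) = 692.36/1175.7 = 0.5889;  α = 0.4111.
Bypass flow = 0.4111×2930 = 1204.5 tonne/day.

1205 tonne/day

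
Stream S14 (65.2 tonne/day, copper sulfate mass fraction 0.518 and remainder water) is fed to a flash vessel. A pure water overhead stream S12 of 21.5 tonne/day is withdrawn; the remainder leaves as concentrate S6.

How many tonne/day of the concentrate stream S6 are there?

Concentrate = 65.2 − 21.5 = 43.7 tonne/day.

43.7 tonne/day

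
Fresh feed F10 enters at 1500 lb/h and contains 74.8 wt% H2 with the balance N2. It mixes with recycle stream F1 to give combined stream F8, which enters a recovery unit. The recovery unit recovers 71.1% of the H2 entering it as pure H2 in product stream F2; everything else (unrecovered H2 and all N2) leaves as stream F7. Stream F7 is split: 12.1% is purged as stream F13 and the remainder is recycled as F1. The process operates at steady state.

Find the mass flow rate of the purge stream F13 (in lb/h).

N2 enters only via F10 and leaves only via the purge: 1500×0.252 = 0.121×(N2 in F7), and the recovery unit passes all N2, so N2 in F8 = N2 in F7 = 3124 lb/h.
H2 in F8: m_A = 1500×0.748 + (1−0.121)·(1−0.711)·m_A, so m_A = 1122/0.7460 = 1504.1 lb/h.
F7 = (1−0.711)×1504.1 + 3124 = 3558.6 lb/h.
Purge F13 = 0.121×3558.6 = 430.6 lb/h.

430.6 lb/h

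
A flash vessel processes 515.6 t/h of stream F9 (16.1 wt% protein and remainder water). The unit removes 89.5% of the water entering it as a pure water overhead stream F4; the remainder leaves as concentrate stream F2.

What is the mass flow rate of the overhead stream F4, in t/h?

387.2 t/h

water entering = 515.6×0.839 = 432.59 t/h; overhead removed = 0.895×432.59 = 387.17 t/h.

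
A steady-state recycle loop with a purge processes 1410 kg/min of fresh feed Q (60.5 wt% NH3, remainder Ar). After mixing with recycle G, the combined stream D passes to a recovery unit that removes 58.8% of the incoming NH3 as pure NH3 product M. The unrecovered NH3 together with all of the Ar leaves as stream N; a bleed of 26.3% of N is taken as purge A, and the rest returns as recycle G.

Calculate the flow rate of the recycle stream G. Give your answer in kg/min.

1933 kg/min

Ar enters only via Q and leaves only via the purge: 1410×0.395 = 0.263×(Ar in N), and the recovery unit passes all Ar, so Ar in D = Ar in N = 2117.7 kg/min.
NH3 in D: m_A = 1410×0.605 + (1−0.263)·(1−0.588)·m_A, so m_A = 853.05/0.6964 = 1225 kg/min.
N = (1−0.588)×1225 + 2117.7 = 2622.4 kg/min.
Recycle G = (1−0.263)×2622.4 = 1932.7 kg/min.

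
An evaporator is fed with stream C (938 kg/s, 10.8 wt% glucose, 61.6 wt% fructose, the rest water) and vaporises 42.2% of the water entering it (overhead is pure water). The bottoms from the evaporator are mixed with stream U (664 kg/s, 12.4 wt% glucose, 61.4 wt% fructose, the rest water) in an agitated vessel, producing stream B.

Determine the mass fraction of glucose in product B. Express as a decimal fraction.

0.1230

Vapour removed = 0.422×0.276×938 = 109.25 kg/s; concentrate = 828.75 kg/s.
glucose reaching the mixer = 101.3 (from concentrate) + 664×0.124 = 183.64 kg/s.
Product flow = 828.75 + 664 = 1492.7 kg/s; glucose fraction = 0.1230.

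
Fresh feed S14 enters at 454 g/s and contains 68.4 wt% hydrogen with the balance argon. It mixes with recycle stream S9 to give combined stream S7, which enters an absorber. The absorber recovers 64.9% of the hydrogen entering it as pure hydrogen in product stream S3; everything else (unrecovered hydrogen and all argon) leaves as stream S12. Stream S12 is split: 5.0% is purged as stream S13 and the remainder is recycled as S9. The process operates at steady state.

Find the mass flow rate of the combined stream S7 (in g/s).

argon enters only via S14 and leaves only via the purge: 454×0.316 = 0.050×(argon in S12), and the absorber passes all argon, so argon in S7 = argon in S12 = 2869.3 g/s.
hydrogen in S7: m_A = 454×0.684 + (1−0.050)·(1−0.649)·m_A, so m_A = 310.54/0.6665 = 465.89 g/s.
S7 = 465.89 + 2869.3 = 3335.2 g/s.

3335 g/s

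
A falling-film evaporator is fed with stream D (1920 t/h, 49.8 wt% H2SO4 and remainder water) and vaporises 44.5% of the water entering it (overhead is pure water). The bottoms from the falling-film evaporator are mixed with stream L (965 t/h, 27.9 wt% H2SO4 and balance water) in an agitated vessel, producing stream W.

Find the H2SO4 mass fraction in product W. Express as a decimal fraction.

0.499

Vapour removed = 0.445×0.502×1920 = 428.91 t/h; concentrate = 1491.1 t/h.
H2SO4 reaching the mixer = 956.16 (from concentrate) + 965×0.279 = 1225.4 t/h.
Product flow = 1491.1 + 965 = 2456.1 t/h; H2SO4 fraction = 0.499.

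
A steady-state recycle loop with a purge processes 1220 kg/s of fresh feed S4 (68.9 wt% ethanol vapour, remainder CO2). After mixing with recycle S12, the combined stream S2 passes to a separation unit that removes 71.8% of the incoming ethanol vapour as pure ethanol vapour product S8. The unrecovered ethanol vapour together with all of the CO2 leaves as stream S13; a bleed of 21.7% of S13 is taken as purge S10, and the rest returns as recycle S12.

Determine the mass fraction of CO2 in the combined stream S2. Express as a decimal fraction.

CO2 enters only via S4 and leaves only via the purge: 1220×0.311 = 0.217×(CO2 in S13), and the separation unit passes all CO2, so CO2 in S2 = CO2 in S13 = 1748.5 kg/s.
ethanol vapour in S2: m_A = 1220×0.689 + (1−0.217)·(1−0.718)·m_A, so m_A = 840.58/0.7792 = 1078.8 kg/s.
S2 = 1078.8 + 1748.5 = 2827.3 kg/s.
CO2 fraction in S2 = 1748.5/2827.3 = 0.618.

0.618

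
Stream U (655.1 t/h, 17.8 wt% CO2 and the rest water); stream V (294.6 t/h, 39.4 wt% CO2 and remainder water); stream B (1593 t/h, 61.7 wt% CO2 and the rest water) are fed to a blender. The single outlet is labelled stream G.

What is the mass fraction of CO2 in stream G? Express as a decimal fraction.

Total flow out = 655.1 + 294.6 + 1593 = 2542.7 t/h.
CO2 in = 655.1×0.178 + 294.6×0.394 + 1593×0.617 = 1215.6 t/h.
CO2 mass fraction in G = 1215.6/2542.7 = 0.478.

0.478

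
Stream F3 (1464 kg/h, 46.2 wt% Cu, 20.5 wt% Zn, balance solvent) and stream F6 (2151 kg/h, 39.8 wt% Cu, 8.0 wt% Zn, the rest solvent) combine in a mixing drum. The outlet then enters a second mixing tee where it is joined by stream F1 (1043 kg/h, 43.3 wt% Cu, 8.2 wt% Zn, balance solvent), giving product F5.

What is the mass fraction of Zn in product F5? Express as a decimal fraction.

0.120

Overall, product flow = 4658 kg/h.
Zn in = 1464×0.205 + 2151×0.080 + 1043×0.082 = 557.73 kg/h.
Zn fraction in F5 = 0.120.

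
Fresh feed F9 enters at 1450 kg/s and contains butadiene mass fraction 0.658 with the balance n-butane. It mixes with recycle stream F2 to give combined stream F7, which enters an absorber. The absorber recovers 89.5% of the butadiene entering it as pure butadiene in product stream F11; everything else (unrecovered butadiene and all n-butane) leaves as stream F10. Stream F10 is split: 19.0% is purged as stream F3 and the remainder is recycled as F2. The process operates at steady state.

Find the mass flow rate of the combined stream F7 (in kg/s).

3653 kg/s

n-butane enters only via F9 and leaves only via the purge: 1450×0.342 = 0.190×(n-butane in F10), and the absorber passes all n-butane, so n-butane in F7 = n-butane in F10 = 2610 kg/s.
butadiene in F7: m_A = 1450×0.658 + (1−0.190)·(1−0.895)·m_A, so m_A = 954.1/0.9150 = 1042.8 kg/s.
F7 = 1042.8 + 2610 = 3652.8 kg/s.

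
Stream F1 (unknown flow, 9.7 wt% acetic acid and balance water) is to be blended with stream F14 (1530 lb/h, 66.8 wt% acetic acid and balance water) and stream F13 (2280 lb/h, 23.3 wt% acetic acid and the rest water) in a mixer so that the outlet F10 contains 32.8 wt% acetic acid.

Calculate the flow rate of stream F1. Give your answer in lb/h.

1314 lb/h

Let F1 be the unknown flow. Total out = 3810 + F1.
acetic acid balance: 1553.3 + 0.097·F1 = 0.328·(3810 + F1)
(0.097 − 0.328)·F1 = 0.328×3810 − 1553.3 = -303.6
F1 = -303.6 / -0.231 = 1314.3 lb/h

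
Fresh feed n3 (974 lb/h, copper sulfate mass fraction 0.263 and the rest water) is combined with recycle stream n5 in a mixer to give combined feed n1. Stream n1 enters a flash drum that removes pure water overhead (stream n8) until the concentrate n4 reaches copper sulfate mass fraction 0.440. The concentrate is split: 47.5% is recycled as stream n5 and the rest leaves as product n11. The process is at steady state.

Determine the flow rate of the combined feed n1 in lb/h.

Overall copper sulfate balance (none leaves overhead): copper sulfate in fresh feed = copper sulfate in product, i.e. 974×0.263 = (1−0.475)·n4·0.440.
n4 = 256.16/(0.440×0.525) = 1108.9 lb/h.
Recycle n5 = 0.475×1108.9 = 526.74 lb/h.
Combined feed n1 = 974 + 526.74 = 1500.7 lb/h.

1501 lb/h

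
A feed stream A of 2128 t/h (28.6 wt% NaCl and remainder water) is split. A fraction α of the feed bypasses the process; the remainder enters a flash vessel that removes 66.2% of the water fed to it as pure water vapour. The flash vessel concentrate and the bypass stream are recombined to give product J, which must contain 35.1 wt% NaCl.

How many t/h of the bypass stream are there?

All 2128×0.286 = 608.61 t/h of NaCl reaches J, so J = 608.61/0.351 = 1733.9 t/h and vapour = 394.07 t/h.
The evaporator receives (1−α)·2128 of feed at 0.714 water and removes 0.662 of that water:
0.662×0.714×(1−α)×2128 = 394.07
(1−α) = 394.07/1005.8 = 0.3918;  α = 0.6082.
Bypass flow = 0.6082×2128 = 1294.3 t/h.

1294 t/h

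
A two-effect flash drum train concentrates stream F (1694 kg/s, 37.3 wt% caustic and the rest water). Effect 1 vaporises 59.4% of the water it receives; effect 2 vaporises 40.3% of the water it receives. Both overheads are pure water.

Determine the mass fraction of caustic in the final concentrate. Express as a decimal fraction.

water in feed = 1694×0.627 = 1062.1 kg/s.
After stage 1: water left = (1−0.594)×1062.1 = 431.23; stream total = 1063.1 kg/s.
After stage 2: water left = (1−0.403)×431.23 = 257.44; final concentrate = 889.31 kg/s.
caustic fraction = 631.86/889.31 = 0.711.

0.711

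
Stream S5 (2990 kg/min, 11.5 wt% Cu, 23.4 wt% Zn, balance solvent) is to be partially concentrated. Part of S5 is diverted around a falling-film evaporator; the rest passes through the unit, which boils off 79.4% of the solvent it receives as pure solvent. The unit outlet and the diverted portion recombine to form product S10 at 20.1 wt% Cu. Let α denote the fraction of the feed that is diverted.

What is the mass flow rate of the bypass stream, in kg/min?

515 kg/min

All 2990×0.115 = 343.85 kg/min of Cu reaches S10, so S10 = 343.85/0.201 = 1710.7 kg/min and vapour = 1279.3 kg/min.
The evaporator receives (1−α)·2990 of feed at 0.651 solvent and removes 0.794 of that solvent:
0.794×0.651×(1−α)×2990 = 1279.3
(1−α) = 1279.3/1545.5 = 0.8278;  α = 0.1722.
Bypass flow = 0.1722×2990 = 515.02 kg/min.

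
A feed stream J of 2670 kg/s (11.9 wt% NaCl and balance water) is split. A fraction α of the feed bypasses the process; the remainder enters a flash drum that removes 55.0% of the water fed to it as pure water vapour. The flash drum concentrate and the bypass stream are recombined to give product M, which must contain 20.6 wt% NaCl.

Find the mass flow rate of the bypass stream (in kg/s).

All 2670×0.119 = 317.73 kg/s of NaCl reaches M, so M = 317.73/0.206 = 1542.4 kg/s and vapour = 1127.6 kg/s.
The evaporator receives (1−α)·2670 of feed at 0.881 water and removes 0.550 of that water:
0.550×0.881×(1−α)×2670 = 1127.6
(1−α) = 1127.6/1293.7 = 0.8716;  α = 0.1284.
Bypass flow = 0.1284×2670 = 342.85 kg/s.

342.8 kg/s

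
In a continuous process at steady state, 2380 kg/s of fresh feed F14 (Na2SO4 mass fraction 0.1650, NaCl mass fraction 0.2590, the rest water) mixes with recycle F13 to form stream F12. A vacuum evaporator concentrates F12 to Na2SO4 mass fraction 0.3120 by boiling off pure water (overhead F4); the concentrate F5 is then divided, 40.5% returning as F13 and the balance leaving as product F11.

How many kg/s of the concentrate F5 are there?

Overall Na2SO4 balance (none leaves overhead): Na2SO4 in fresh feed = Na2SO4 in product, i.e. 2380×0.165 = (1−0.405)·F5·0.312.
F5 = 392.7/(0.312×0.595) = 2115.4 kg/s.

2115 kg/s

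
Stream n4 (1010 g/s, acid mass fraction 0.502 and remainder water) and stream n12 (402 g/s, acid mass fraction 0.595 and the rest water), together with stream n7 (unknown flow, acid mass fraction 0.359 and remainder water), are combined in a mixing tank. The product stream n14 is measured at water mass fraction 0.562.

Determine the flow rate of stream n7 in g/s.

1617 g/s

Let n7 be the unknown flow. Total out = 1412 + n7.
water balance: 665.79 + 0.641·n7 = 0.562·(1412 + n7)
(0.641 − 0.562)·n7 = 0.562×1412 − 665.79 = 127.75
n7 = 127.75 / 0.079 = 1617.1 g/s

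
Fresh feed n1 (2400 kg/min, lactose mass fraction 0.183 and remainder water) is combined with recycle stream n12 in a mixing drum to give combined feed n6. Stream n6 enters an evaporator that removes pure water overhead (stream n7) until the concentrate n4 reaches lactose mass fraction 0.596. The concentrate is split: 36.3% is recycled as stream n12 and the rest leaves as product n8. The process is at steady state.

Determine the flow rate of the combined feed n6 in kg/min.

Overall lactose balance (none leaves overhead): lactose in fresh feed = lactose in product, i.e. 2400×0.183 = (1−0.363)·n4·0.596.
n4 = 439.2/(0.596×0.637) = 1156.8 kg/min.
Recycle n12 = 0.363×1156.8 = 419.94 kg/min.
Combined feed n6 = 2400 + 419.94 = 2819.9 kg/min.

2820 kg/min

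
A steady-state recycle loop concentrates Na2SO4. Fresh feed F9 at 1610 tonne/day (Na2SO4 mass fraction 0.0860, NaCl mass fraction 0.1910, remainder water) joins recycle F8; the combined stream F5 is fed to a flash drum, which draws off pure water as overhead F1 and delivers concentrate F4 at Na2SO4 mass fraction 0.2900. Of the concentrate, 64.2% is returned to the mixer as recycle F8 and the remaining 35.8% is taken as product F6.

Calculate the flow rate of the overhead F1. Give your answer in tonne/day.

Overall Na2SO4 balance (none leaves overhead): Na2SO4 in fresh feed = Na2SO4 in product, i.e. 1610×0.086 = (1−0.642)·F4·0.290.
F4 = 138.46/(0.290×0.358) = 1333.7 tonne/day.
Recycle F8 = 0.642×1333.7 = 856.21 tonne/day.
Combined feed F5 = 1610 + 856.21 = 2466.2 tonne/day.
Overhead F1 = F5 − F4 = 2466.2 − 1333.7 = 1132.6 tonne/day.

1133 tonne/day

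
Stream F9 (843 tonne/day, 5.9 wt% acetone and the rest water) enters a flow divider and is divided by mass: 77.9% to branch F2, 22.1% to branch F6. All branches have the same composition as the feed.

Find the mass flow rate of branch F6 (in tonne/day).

186.3 tonne/day

Branch F6 flow = 0.221×843 = 186.3 tonne/day.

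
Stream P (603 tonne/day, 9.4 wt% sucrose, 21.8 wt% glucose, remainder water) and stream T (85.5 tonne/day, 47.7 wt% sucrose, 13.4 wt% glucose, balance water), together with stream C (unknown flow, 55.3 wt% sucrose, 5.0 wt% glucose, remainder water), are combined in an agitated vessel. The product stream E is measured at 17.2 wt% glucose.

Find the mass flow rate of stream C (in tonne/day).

200.7 tonne/day

Let C be the unknown flow. Total out = 688.5 + C.
glucose balance: 142.91 + 0.050·C = 0.172·(688.5 + C)
(0.050 − 0.172)·C = 0.172×688.5 − 142.91 = -24.489
C = -24.489 / -0.122 = 200.73 tonne/day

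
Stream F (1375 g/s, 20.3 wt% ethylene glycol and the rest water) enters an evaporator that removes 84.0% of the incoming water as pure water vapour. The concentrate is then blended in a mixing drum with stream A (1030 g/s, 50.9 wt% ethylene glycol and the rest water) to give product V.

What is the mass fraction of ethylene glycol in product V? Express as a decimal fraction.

0.541

Vapour removed = 0.840×0.797×1375 = 920.54 g/s; concentrate = 454.46 g/s.
ethylene glycol reaching the mixer = 279.12 (from concentrate) + 1030×0.509 = 803.39 g/s.
Product flow = 454.46 + 1030 = 1484.5 g/s; ethylene glycol fraction = 0.541.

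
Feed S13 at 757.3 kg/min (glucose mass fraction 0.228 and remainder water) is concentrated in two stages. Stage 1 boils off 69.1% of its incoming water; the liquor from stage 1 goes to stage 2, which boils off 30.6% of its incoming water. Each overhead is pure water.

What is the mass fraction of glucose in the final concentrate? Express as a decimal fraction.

0.579

water in feed = 757.3×0.772 = 584.64 kg/min.
After stage 1: water left = (1−0.691)×584.64 = 180.65; stream total = 353.32 kg/min.
After stage 2: water left = (1−0.306)×180.65 = 125.37; final concentrate = 298.04 kg/min.
glucose fraction = 172.66/298.04 = 0.579.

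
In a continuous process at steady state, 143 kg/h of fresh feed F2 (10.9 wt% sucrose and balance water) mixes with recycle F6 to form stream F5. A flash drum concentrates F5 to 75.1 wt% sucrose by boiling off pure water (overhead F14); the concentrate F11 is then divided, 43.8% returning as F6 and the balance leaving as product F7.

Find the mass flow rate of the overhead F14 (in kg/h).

Overall sucrose balance (none leaves overhead): sucrose in fresh feed = sucrose in product, i.e. 143×0.109 = (1−0.438)·F11·0.751.
F11 = 15.587/(0.751×0.562) = 36.931 kg/h.
Recycle F6 = 0.438×36.931 = 16.176 kg/h.
Combined feed F5 = 143 + 16.176 = 159.18 kg/h.
Overhead F14 = F5 − F11 = 159.18 − 36.931 = 122.25 kg/h.

122.2 kg/h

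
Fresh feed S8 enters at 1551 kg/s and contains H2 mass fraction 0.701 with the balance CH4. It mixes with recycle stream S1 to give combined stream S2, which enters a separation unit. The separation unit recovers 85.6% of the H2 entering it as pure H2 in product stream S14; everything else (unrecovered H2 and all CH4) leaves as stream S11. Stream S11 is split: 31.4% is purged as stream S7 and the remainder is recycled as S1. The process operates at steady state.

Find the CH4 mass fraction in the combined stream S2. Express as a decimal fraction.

0.550

CH4 enters only via S8 and leaves only via the purge: 1551×0.299 = 0.314×(CH4 in S11), and the separation unit passes all CH4, so CH4 in S2 = CH4 in S11 = 1476.9 kg/s.
H2 in S2: m_A = 1551×0.701 + (1−0.314)·(1−0.856)·m_A, so m_A = 1087.3/0.9012 = 1206.4 kg/s.
S2 = 1206.4 + 1476.9 = 2683.3 kg/s.
CH4 fraction in S2 = 1476.9/2683.3 = 0.550.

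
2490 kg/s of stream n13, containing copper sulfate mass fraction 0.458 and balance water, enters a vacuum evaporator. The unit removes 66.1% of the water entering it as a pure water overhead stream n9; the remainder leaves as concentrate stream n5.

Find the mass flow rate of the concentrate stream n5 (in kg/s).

water entering = 2490×0.542 = 1349.6 kg/s; overhead removed = 0.661×1349.6 = 892.07 kg/s.
Concentrate = 2490 − 892.07 = 1597.9 kg/s.

1598 kg/s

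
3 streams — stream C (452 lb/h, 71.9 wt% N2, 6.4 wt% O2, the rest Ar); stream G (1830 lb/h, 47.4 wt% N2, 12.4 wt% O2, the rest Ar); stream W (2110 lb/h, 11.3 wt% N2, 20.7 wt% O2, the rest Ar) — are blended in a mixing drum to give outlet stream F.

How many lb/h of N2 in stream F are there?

N2 out = N2 in = 452×0.719 + 1830×0.474 + 2110×0.113 = 1430.8 lb/h.

1431 lb/h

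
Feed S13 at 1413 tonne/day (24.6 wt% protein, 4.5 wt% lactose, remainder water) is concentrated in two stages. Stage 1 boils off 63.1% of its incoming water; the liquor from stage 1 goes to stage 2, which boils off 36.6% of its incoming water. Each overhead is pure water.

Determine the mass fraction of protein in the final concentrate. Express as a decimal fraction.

water in feed = 1413×0.709 = 1001.8 tonne/day.
After stage 1: water left = (1−0.631)×1001.8 = 369.67; stream total = 780.85 tonne/day.
After stage 2: water left = (1−0.366)×369.67 = 234.37; final concentrate = 645.55 tonne/day.
protein fraction = 347.6/645.55 = 0.5384.

0.5384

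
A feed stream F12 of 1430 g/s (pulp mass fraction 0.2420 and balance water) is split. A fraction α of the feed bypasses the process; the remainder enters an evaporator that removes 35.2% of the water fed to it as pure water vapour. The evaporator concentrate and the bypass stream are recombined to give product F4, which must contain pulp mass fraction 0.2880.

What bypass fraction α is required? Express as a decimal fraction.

0.401

All 1430×0.242 = 346.06 g/s of pulp reaches F4, so F4 = 346.06/0.288 = 1201.6 g/s and vapour = 228.4 g/s.
The evaporator receives (1−α)·1430 of feed at 0.758 water and removes 0.352 of that water:
0.352×0.758×(1−α)×1430 = 228.4
(1−α) = 228.4/381.55 = 0.5986;  α = 0.4014.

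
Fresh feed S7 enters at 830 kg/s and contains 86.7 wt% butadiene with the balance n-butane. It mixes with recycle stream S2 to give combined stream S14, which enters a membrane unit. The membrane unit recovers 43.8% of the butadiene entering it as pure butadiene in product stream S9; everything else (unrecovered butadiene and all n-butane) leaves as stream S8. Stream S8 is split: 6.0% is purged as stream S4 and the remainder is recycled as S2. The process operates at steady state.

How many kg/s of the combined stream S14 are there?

3365 kg/s

n-butane enters only via S7 and leaves only via the purge: 830×0.133 = 0.060×(n-butane in S8), and the membrane unit passes all n-butane, so n-butane in S14 = n-butane in S8 = 1839.8 kg/s.
butadiene in S14: m_A = 830×0.867 + (1−0.060)·(1−0.438)·m_A, so m_A = 719.61/0.4717 = 1525.5 kg/s.
S14 = 1525.5 + 1839.8 = 3365.3 kg/s.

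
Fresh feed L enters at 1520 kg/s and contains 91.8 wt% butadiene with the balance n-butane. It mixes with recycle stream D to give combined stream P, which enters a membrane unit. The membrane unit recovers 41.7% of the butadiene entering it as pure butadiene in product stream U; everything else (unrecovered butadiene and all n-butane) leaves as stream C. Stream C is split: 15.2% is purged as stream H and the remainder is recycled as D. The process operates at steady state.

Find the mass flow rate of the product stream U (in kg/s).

1151 kg/s

butadiene in P: m_A = 1520×0.918 + (1−0.152)·(1−0.417)·m_A, so m_A = 1395.4/0.5056 = 2759.7 kg/s.
Product U = 0.417×2759.7 = 1150.8 kg/s.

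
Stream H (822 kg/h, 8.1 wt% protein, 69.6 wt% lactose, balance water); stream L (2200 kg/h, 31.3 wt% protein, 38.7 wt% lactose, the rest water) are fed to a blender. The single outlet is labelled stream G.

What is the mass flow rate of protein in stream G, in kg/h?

protein out = protein in = 822×0.081 + 2200×0.313 = 755.18 kg/h.

755.2 kg/h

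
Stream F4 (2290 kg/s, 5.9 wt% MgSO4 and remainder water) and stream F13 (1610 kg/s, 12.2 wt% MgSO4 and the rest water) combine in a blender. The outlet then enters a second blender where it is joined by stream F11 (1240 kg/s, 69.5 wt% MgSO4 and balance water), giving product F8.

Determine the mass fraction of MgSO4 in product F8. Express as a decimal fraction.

Overall, product flow = 5140 kg/s.
MgSO4 in = 2290×0.059 + 1610×0.122 + 1240×0.695 = 1193.3 kg/s.
MgSO4 fraction in F8 = 0.232.

0.232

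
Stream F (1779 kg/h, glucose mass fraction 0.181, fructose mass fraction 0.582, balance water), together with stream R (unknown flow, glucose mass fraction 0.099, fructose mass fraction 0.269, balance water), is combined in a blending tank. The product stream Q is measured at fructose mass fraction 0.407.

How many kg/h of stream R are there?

2256 kg/h

Let R be the unknown flow. Total out = 1779 + R.
fructose balance: 1035.4 + 0.269·R = 0.407·(1779 + R)
(0.269 − 0.407)·R = 0.407×1779 − 1035.4 = -311.32
R = -311.32 / -0.138 = 2256 kg/h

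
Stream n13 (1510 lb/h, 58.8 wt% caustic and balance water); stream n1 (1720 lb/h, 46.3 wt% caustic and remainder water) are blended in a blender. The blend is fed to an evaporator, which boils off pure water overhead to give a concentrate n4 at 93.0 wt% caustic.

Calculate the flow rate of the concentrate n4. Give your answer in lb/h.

1811 lb/h

caustic entering = 1510×0.588 + 1720×0.463 = 1684.2 lb/h.
All caustic reports to n4, so n4 = 1684.2/0.930 = 1811 lb/h.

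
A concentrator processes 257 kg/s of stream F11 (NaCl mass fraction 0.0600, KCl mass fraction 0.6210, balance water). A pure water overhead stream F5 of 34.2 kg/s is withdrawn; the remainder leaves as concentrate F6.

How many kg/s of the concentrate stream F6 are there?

Concentrate = 257 − 34.2 = 222.8 kg/s.

222.8 kg/s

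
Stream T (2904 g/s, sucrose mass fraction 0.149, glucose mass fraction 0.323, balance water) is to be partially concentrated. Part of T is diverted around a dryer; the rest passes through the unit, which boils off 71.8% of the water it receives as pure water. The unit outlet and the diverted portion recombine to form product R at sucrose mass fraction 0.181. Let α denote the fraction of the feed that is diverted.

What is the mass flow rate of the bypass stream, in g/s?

1550 g/s

All 2904×0.149 = 432.7 g/s of sucrose reaches R, so R = 432.7/0.181 = 2390.6 g/s and vapour = 513.41 g/s.
The evaporator receives (1−α)·2904 of feed at 0.528 water and removes 0.718 of that water:
0.718×0.528×(1−α)×2904 = 513.41
(1−α) = 513.41/1100.9 = 0.4664;  α = 0.5336.
Bypass flow = 0.5336×2904 = 1549.7 g/s.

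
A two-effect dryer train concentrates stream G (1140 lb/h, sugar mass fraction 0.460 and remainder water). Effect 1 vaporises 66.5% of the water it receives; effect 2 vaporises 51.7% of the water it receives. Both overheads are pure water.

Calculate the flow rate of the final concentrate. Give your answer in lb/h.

624 lb/h

water in feed = 1140×0.540 = 615.6 lb/h.
After stage 1: water left = (1−0.665)×615.6 = 206.23; stream total = 730.63 lb/h.
After stage 2: water left = (1−0.517)×206.23 = 99.607; final concentrate = 624.01 lb/h.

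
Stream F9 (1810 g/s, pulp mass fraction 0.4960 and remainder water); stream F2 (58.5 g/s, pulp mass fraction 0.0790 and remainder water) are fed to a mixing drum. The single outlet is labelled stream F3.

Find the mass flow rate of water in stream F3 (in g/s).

water out = water in = 1810×0.504 + 58.5×0.921 = 966.12 g/s.

966.1 g/s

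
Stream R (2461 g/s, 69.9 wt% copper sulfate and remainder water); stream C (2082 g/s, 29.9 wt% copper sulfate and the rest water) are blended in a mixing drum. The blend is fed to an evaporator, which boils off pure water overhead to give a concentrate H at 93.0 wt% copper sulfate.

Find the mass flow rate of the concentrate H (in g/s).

copper sulfate entering = 2461×0.699 + 2082×0.299 = 2342.8 g/s.
All copper sulfate reports to H, so H = 2342.8/0.930 = 2519.1 g/s.

2519 g/s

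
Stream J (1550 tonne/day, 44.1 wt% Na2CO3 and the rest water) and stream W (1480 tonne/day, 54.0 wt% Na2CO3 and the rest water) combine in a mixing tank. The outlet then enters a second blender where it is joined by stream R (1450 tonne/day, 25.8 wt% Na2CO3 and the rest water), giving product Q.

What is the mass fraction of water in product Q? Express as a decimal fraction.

0.5855

Overall, product flow = 4480 tonne/day.
water in = 1550×0.559 + 1480×0.460 + 1450×0.742 = 2623.2 tonne/day.
water fraction in Q = 0.5855.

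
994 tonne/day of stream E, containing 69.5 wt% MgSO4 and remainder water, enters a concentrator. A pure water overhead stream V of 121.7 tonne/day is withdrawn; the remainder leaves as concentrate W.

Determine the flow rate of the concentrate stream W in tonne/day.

872.3 tonne/day

Concentrate = 994 − 121.7 = 872.3 tonne/day.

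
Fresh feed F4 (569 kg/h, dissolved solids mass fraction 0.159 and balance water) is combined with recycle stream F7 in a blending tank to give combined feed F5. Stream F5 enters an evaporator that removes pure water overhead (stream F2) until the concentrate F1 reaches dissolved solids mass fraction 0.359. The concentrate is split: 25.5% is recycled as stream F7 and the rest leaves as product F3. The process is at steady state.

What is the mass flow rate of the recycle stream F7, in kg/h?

86.26 kg/h

Overall dissolved solids balance (none leaves overhead): dissolved solids in fresh feed = dissolved solids in product, i.e. 569×0.159 = (1−0.255)·F1·0.359.
F1 = 90.471/(0.359×0.745) = 338.27 kg/h.
Recycle F7 = 0.255×338.27 = 86.258 kg/h.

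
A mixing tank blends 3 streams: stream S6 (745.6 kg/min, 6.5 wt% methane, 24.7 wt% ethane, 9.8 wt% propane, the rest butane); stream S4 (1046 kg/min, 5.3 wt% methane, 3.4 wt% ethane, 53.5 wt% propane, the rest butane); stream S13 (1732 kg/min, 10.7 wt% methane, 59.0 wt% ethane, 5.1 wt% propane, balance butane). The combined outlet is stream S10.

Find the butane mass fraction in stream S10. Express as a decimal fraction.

Total flow out = 745.6 + 1046 + 1732 = 3523.6 kg/min.
butane in = 745.6×0.590 + 1046×0.378 + 1732×0.252 = 1271.8 kg/min.
butane mass fraction in S10 = 1271.8/3523.6 = 0.3609.

0.3609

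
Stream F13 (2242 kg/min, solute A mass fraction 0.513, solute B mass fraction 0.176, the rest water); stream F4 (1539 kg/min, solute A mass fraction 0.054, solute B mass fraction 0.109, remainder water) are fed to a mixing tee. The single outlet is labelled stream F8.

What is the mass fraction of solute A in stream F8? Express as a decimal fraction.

0.326

Total flow out = 2242 + 1539 = 3781 kg/min.
solute A in = 2242×0.513 + 1539×0.054 = 1233.3 kg/min.
solute A mass fraction in F8 = 1233.3/3781 = 0.326.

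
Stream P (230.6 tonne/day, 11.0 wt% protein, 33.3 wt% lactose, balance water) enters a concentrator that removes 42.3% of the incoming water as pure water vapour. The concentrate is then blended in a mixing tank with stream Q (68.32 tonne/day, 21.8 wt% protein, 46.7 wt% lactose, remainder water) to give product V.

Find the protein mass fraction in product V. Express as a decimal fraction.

0.165

Vapour removed = 0.423×0.557×230.6 = 54.332 tonne/day; concentrate = 176.27 tonne/day.
protein reaching the mixer = 25.366 (from concentrate) + 68.32×0.218 = 40.26 tonne/day.
Product flow = 176.27 + 68.32 = 244.59 tonne/day; protein fraction = 0.165.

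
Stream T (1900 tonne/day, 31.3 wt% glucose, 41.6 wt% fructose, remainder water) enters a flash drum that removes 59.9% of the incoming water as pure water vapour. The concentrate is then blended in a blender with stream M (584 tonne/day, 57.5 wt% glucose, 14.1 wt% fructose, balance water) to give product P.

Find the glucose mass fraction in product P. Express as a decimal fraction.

0.4277

Vapour removed = 0.599×0.271×1900 = 308.43 tonne/day; concentrate = 1591.6 tonne/day.
glucose reaching the mixer = 594.7 (from concentrate) + 584×0.575 = 930.5 tonne/day.
Product flow = 1591.6 + 584 = 2175.6 tonne/day; glucose fraction = 0.4277.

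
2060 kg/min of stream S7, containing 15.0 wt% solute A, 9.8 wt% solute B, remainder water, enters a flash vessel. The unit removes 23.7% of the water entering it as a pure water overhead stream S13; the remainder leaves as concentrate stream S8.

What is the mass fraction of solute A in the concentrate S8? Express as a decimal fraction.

0.183

solute A is not removed: 2060×0.150 = 309 kg/min of solute A enters S8.
water entering = 2060×0.752 = 1549.1 kg/min; overhead removed = 0.237×1549.1 = 367.14 kg/min.
Concentrate = 2060 − 367.14 = 1692.9 kg/min.
Mass fraction = 309/1692.9 = 0.183.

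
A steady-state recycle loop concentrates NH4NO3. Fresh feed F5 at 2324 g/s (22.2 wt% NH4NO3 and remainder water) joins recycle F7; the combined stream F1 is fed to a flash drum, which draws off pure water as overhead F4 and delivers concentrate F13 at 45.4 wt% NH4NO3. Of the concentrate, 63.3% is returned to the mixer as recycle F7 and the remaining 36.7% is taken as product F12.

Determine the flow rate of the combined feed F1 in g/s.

Overall NH4NO3 balance (none leaves overhead): NH4NO3 in fresh feed = NH4NO3 in product, i.e. 2324×0.222 = (1−0.633)·F13·0.454.
F13 = 515.93/(0.454×0.367) = 3096.5 g/s.
Recycle F7 = 0.633×3096.5 = 1960.1 g/s.
Combined feed F1 = 2324 + 1960.1 = 4284.1 g/s.

4284 g/s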